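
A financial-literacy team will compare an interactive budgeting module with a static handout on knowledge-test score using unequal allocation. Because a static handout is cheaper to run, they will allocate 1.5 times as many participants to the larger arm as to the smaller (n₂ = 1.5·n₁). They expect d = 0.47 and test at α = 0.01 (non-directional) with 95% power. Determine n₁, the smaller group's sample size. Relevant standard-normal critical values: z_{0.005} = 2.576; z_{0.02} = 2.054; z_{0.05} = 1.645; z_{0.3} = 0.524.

n₁ = 135

With allocation ratio k = n₂/n₁ = 1.5, Var(x̄₁−x̄₂) = σ²(1/n₁ + 1/(k·n₁)) = σ²·(k+1)/(k·n₁).
So n₁ = (1 + 1/k)·((z_{α/2} + z_β)/d)² = 1.667 × (4.221/0.47)².
n₁ = 1.667 × 80.66 = 134.4.
Round up: n₁ = 135, giving n₂ = ⌈1.5 × 135⌉ = ⌈202.5⌉ = 203.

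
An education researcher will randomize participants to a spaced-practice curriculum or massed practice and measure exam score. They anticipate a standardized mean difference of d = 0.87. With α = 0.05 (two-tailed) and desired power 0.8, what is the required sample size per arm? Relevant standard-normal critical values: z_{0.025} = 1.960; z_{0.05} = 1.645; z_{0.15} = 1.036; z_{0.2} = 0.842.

n = 21 per group

For two independent groups with equal n: n = 2·((z_{α/2} + z_β) / d)².
z_{α/2} + z_β = 1.960 + 0.842 = 2.802.
n = 2 × (2.802 / 0.87)² = 2 × 3.221² = 2 × 10.37 = 20.7.
Round up to the next whole participant.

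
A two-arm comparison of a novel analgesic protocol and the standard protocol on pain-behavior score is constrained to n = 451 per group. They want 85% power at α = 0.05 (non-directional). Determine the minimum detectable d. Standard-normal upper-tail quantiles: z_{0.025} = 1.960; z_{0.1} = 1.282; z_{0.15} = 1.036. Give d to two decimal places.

d_min ≈ 0.20

For two independent groups of n = 451 each: d_min = (z_{α/2} + z_β)·√(2/n).
z-sum = 1.960 + 1.036 = 2.996.
d_min = 2.996 × √(2/451) = 2.996 × 0.0666 = 0.200.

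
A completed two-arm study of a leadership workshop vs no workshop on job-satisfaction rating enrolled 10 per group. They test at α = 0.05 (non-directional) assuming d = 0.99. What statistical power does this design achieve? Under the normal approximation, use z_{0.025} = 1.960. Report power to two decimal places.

power ≈ 0.60

For two equal groups, power = Φ(d·√(n/2) − z_{α/2}).
d·√(n/2) = 0.99 × √(10/2) = 0.99 × 2.236 = 2.214.
z_β = 2.214 − 1.960 = 0.254.
Power = Φ(0.254) = 0.600.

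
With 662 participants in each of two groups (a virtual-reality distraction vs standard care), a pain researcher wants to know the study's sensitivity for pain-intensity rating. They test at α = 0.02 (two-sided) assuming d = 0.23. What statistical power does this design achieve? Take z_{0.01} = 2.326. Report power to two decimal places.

power ≈ 0.97

For two equal groups, power = Φ(d·√(n/2) − z_{α/2}).
d·√(n/2) = 0.23 × √(662/2) = 0.23 × 18.193 = 4.184.
z_β = 4.184 − 2.326 = 1.858.
Power = Φ(1.858) = 0.968.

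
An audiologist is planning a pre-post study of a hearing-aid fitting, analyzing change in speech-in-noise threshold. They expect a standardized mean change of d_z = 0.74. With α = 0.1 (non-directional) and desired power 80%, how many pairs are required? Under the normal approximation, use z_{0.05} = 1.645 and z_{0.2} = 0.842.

For a paired (one-sample on differences) test: n = ((z_{α/2} + z_β) / d)².
z_{α/2} + z_β = 1.645 + 0.842 = 2.487.
n = (2.487 / 0.74)² = 3.361² = 11.30.
Round up.

n = 12 pairs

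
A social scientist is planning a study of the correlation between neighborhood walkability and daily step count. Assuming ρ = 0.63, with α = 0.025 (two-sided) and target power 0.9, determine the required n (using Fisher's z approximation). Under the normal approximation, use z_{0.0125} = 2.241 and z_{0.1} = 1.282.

Fisher's z: C = ½·ln((1+r)/(1−r)) = ½·ln(4.4054) = 0.7414.
n = ((z_{α/2} + z_β)/C)² + 3.
(2.241 + 1.282) / 0.7414 = 3.523 / 0.7414 = 4.752.
n = 4.752² + 3 = 22.58 + 3 = 25.6.
Round up.

n = 26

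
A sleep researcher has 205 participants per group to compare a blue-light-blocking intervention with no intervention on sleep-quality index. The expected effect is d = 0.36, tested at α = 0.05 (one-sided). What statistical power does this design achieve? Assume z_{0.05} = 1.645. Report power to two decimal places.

For two equal groups, power = Φ(d·√(n/2) − z_{α}).
d·√(n/2) = 0.36 × √(205/2) = 0.36 × 10.124 = 3.645.
z_β = 3.645 − 1.645 = 2.000.
Power = Φ(2.000) = 0.977.

power ≈ 0.98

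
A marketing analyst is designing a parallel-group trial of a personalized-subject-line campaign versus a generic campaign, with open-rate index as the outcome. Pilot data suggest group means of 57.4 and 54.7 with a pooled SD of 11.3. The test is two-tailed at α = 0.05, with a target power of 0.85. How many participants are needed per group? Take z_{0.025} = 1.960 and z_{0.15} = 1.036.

Cohen's d = |M₁ − M₂| / SD_pooled = |57.4 − 54.7| / 11.3 = 2.7 / 11.3 = 0.239.
For two independent groups with equal n: n = 2·((z_{α/2} + z_β) / d)².
z_{α/2} + z_β = 1.960 + 1.036 = 2.996.
n = 2 × (2.996 / 0.239)² = 2 × 12.536² = 2 × 157.14 = 314.3.
Round up to the next whole participant.

n = 315 per group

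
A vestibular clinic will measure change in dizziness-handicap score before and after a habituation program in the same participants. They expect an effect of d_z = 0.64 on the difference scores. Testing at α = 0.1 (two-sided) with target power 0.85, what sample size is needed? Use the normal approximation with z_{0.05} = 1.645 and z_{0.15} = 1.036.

n = 18 pairs

For a paired (one-sample on differences) test: n = ((z_{α/2} + z_β) / d)².
z_{α/2} + z_β = 1.645 + 1.036 = 2.681.
n = (2.681 / 0.64)² = 4.189² = 17.55.
Round up.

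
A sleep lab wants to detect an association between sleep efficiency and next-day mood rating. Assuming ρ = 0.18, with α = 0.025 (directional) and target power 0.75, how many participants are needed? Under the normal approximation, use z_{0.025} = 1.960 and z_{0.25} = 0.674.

n = 213

Fisher's z: C = ½·ln((1+r)/(1−r)) = ½·ln(1.4390) = 0.1820.
n = ((z_{α} + z_β)/C)² + 3.
(1.960 + 0.674) / 0.1820 = 2.634 / 0.1820 = 14.473.
n = 14.473² + 3 = 209.45 + 3 = 212.5.
Round up.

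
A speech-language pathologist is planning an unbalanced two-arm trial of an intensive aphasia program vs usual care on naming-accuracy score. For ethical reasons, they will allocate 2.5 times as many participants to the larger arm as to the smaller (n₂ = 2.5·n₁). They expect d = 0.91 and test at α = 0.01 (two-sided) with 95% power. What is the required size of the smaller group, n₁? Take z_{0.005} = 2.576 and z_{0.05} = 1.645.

With allocation ratio k = n₂/n₁ = 2.5, Var(x̄₁−x̄₂) = σ²(1/n₁ + 1/(k·n₁)) = σ²·(k+1)/(k·n₁).
So n₁ = (1 + 1/k)·((z_{α/2} + z_β)/d)² = 1.400 × (4.221/0.91)².
n₁ = 1.400 × 21.52 = 30.1.
Round up: n₁ = 31, giving n₂ = ⌈2.5 × 31⌉ = ⌈77.5⌉ = 78.

n₁ = 31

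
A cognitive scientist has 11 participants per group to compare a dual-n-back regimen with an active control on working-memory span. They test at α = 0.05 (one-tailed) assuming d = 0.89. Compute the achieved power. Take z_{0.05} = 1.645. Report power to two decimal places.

For two equal groups, power = Φ(d·√(n/2) − z_{α}).
d·√(n/2) = 0.89 × √(11/2) = 0.89 × 2.345 = 2.087.
z_β = 2.087 − 1.645 = 0.442.
Power = Φ(0.442) = 0.671.

power ≈ 0.67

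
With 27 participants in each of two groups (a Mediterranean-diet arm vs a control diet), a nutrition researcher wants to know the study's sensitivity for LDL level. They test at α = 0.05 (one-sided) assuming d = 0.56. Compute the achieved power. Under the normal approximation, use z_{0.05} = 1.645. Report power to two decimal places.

For two equal groups, power = Φ(d·√(n/2) − z_{α}).
d·√(n/2) = 0.56 × √(27/2) = 0.56 × 3.674 = 2.058.
z_β = 2.058 − 1.645 = 0.413.
Power = Φ(0.413) = 0.660.

power ≈ 0.66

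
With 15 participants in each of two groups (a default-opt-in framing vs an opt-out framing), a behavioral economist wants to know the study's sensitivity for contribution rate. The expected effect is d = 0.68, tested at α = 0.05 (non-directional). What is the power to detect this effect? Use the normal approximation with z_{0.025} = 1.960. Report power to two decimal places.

For two equal groups, power = Φ(d·√(n/2) − z_{α/2}).
d·√(n/2) = 0.68 × √(15/2) = 0.68 × 2.739 = 1.862.
z_β = 1.862 − 1.960 = -0.098.
Power = Φ(-0.098) = 0.461.

power ≈ 0.46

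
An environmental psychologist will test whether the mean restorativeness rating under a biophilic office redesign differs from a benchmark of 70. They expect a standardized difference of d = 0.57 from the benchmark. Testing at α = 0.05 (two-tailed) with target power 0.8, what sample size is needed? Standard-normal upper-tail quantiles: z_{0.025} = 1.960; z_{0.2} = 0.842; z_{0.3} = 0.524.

n = 25

For a one-sample test: n = ((z_{α/2} + z_β) / d)².
z_{α/2} + z_β = 1.960 + 0.842 = 2.802.
n = (2.802 / 0.57)² = 4.916² = 24.16.
Round up.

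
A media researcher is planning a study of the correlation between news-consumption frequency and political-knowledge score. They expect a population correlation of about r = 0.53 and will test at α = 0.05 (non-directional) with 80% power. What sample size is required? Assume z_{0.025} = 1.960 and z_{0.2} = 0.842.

n = 26

Fisher's z: C = ½·ln((1+r)/(1−r)) = ½·ln(3.2553) = 0.5901.
n = ((z_{α/2} + z_β)/C)² + 3.
(1.960 + 0.842) / 0.5901 = 2.802 / 0.5901 = 4.748.
n = 4.748² + 3 = 22.55 + 3 = 25.5.
Round up.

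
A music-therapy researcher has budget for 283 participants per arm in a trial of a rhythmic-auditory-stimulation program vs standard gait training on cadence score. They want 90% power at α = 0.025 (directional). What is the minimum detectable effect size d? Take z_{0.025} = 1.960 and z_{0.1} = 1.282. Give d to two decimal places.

For two independent groups of n = 283 each: d_min = (z_{α} + z_β)·√(2/n).
z-sum = 1.960 + 1.282 = 3.242.
d_min = 3.242 × √(2/283) = 3.242 × 0.0841 = 0.273.

d_min ≈ 0.27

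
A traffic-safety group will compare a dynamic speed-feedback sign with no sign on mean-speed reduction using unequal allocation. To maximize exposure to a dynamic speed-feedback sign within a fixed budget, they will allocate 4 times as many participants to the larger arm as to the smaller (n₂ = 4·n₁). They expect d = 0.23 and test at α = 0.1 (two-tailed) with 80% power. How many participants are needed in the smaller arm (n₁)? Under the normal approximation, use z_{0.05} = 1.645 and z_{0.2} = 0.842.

n₁ = 147

With allocation ratio k = n₂/n₁ = 4, Var(x̄₁−x̄₂) = σ²(1/n₁ + 1/(k·n₁)) = σ²·(k+1)/(k·n₁).
So n₁ = (1 + 1/k)·((z_{α/2} + z_β)/d)² = 1.250 × (2.487/0.23)².
n₁ = 1.250 × 116.92 = 146.2.
Round up: n₁ = 147, giving n₂ = 4 × 147 = 588.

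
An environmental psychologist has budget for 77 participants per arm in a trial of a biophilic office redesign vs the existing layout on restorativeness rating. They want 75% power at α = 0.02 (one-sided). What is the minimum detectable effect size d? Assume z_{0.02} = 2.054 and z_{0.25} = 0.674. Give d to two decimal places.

d_min ≈ 0.44

For two independent groups of n = 77 each: d_min = (z_{α} + z_β)·√(2/n).
z-sum = 2.054 + 0.674 = 2.728.
d_min = 2.728 × √(2/77) = 2.728 × 0.1612 = 0.440.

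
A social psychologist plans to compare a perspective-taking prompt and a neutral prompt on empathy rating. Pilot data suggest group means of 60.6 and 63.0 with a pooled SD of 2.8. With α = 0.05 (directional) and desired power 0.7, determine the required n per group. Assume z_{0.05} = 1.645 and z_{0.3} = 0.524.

Cohen's d = |M₁ − M₂| / SD_pooled = |60.6 − 63.0| / 2.8 = 2.4 / 2.8 = 0.857.
For two independent groups with equal n: n = 2·((z_{α} + z_β) / d)².
z_{α} + z_β = 1.645 + 0.524 = 2.169.
n = 2 × (2.169 / 0.857)² = 2 × 2.531² = 2 × 6.41 = 12.8.
Round up to the next whole participant.

n = 13 per group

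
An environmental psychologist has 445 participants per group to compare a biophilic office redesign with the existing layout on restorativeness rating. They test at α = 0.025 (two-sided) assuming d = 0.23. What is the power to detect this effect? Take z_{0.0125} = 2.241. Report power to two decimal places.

For two equal groups, power = Φ(d·√(n/2) − z_{α/2}).
d·√(n/2) = 0.23 × √(445/2) = 0.23 × 14.916 = 3.431.
z_β = 3.431 − 2.241 = 1.190.
Power = Φ(1.190) = 0.883.

power ≈ 0.88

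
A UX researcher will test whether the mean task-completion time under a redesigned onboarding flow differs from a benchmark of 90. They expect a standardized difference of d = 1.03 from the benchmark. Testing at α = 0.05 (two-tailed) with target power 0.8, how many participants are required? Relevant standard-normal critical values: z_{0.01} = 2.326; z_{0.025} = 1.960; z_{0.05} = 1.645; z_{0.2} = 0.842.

For a one-sample test: n = ((z_{α/2} + z_β) / d)².
z_{α/2} + z_β = 1.960 + 0.842 = 2.802.
n = (2.802 / 1.03)² = 2.720² = 7.40.
Round up.

n = 8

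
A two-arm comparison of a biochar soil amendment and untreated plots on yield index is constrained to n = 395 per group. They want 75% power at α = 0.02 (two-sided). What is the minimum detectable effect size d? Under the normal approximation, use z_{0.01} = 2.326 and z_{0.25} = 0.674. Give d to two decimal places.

For two independent groups of n = 395 each: d_min = (z_{α/2} + z_β)·√(2/n).
z-sum = 2.326 + 0.674 = 3.000.
d_min = 3.000 × √(2/395) = 3.000 × 0.0712 = 0.213.

d_min ≈ 0.21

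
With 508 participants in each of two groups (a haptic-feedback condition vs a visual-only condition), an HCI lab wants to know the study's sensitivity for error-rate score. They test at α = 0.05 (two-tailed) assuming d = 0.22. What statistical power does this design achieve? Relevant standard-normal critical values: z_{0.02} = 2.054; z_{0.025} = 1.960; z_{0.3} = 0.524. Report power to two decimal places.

For two equal groups, power = Φ(d·√(n/2) − z_{α/2}).
d·√(n/2) = 0.22 × √(508/2) = 0.22 × 15.937 = 3.506.
z_β = 3.506 − 1.960 = 1.546.
Power = Φ(1.546) = 0.939.

power ≈ 0.94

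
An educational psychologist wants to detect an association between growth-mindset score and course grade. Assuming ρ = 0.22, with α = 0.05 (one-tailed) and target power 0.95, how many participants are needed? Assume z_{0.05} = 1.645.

n = 220

Fisher's z: C = ½·ln((1+r)/(1−r)) = ½·ln(1.5641) = 0.2237.
n = ((z_{α} + z_β)/C)² + 3.
(1.645 + 1.645) / 0.2237 = 3.290 / 0.2237 = 14.707.
n = 14.707² + 3 = 216.30 + 3 = 219.3.
Round up.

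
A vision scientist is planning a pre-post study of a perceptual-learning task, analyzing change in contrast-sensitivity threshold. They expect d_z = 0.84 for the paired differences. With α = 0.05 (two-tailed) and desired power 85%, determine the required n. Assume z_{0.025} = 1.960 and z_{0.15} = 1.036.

For a paired (one-sample on differences) test: n = ((z_{α/2} + z_β) / d)².
z_{α/2} + z_β = 1.960 + 1.036 = 2.996.
n = (2.996 / 0.84)² = 3.567² = 12.72.
Round up.

n = 13 pairs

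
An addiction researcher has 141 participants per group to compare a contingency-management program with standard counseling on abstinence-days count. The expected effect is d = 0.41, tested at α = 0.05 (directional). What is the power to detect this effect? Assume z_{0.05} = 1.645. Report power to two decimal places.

For two equal groups, power = Φ(d·√(n/2) − z_{α}).
d·√(n/2) = 0.41 × √(141/2) = 0.41 × 8.396 = 3.443.
z_β = 3.443 − 1.645 = 1.798.
Power = Φ(1.798) = 0.964.

power ≈ 0.96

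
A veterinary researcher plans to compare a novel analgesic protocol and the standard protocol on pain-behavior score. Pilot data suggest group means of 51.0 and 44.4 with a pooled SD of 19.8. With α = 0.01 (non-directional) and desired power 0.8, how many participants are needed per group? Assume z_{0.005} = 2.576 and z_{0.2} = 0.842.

Cohen's d = |M₁ − M₂| / SD_pooled = |51.0 − 44.4| / 19.8 = 6.6 / 19.8 = 0.333.
For two independent groups with equal n: n = 2·((z_{α/2} + z_β) / d)².
z_{α/2} + z_β = 2.576 + 0.842 = 3.418.
n = 2 × (3.418 / 0.333)² = 2 × 10.264² = 2 × 105.36 = 210.7.
Round up to the next whole participant.

n = 211 per group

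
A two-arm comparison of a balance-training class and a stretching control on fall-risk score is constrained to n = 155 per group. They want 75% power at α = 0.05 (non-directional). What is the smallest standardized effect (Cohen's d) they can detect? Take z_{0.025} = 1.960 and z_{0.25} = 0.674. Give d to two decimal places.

For two independent groups of n = 155 each: d_min = (z_{α/2} + z_β)·√(2/n).
z-sum = 1.960 + 0.674 = 2.634.
d_min = 2.634 × √(2/155) = 2.634 × 0.1136 = 0.299.

d_min ≈ 0.30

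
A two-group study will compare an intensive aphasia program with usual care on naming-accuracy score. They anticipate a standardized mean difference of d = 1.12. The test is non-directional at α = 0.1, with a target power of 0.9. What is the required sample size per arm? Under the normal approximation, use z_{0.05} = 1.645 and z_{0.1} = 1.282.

For two independent groups with equal n: n = 2·((z_{α/2} + z_β) / d)².
z_{α/2} + z_β = 1.645 + 1.282 = 2.927.
n = 2 × (2.927 / 1.12)² = 2 × 2.613² = 2 × 6.83 = 13.7.
Round up to the next whole participant.

n = 14 per group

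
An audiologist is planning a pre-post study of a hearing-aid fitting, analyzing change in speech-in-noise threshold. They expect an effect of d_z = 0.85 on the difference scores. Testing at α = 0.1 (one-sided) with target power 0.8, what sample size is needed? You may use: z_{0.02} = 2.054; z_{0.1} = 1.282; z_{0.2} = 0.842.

For a paired (one-sample on differences) test: n = ((z_{α} + z_β) / d)².
z_{α} + z_β = 1.282 + 0.842 = 2.124.
n = (2.124 / 0.85)² = 2.499² = 6.24.
Round up.

n = 7 pairs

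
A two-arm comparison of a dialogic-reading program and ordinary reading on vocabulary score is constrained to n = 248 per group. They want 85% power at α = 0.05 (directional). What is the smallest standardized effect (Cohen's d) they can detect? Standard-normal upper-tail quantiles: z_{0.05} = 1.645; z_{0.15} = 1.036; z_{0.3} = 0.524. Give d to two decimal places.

d_min ≈ 0.24

For two independent groups of n = 248 each: d_min = (z_{α} + z_β)·√(2/n).
z-sum = 1.645 + 1.036 = 2.681.
d_min = 2.681 × √(2/248) = 2.681 × 0.0898 = 0.241.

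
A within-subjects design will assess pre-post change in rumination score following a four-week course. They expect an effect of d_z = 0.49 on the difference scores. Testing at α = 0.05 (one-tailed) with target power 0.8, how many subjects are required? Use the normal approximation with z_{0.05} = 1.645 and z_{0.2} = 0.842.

n = 26 pairs

For a paired (one-sample on differences) test: n = ((z_{α} + z_β) / d)².
z_{α} + z_β = 1.645 + 0.842 = 2.487.
n = (2.487 / 0.49)² = 5.076² = 25.76.
Round up.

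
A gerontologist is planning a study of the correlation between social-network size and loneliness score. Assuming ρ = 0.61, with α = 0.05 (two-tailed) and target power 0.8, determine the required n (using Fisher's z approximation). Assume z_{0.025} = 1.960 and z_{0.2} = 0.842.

Fisher's z: C = ½·ln((1+r)/(1−r)) = ½·ln(4.1282) = 0.7089.
n = ((z_{α/2} + z_β)/C)² + 3.
(1.960 + 0.842) / 0.7089 = 2.802 / 0.7089 = 3.953.
n = 3.953² + 3 = 15.62 + 3 = 18.6.
Round up.

n = 19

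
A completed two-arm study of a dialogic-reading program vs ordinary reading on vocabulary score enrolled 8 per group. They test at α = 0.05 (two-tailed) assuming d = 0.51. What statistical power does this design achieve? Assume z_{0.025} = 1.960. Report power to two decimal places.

power ≈ 0.17

For two equal groups, power = Φ(d·√(n/2) − z_{α/2}).
d·√(n/2) = 0.51 × √(8/2) = 0.51 × 2.000 = 1.020.
z_β = 1.020 − 1.960 = -0.940.
Power = Φ(-0.940) = 0.174.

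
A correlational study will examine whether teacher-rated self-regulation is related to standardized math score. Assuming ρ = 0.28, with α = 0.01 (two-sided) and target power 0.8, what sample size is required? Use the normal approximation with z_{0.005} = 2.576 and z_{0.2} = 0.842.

n = 145

Fisher's z: C = ½·ln((1+r)/(1−r)) = ½·ln(1.7778) = 0.2877.
n = ((z_{α/2} + z_β)/C)² + 3.
(2.576 + 0.842) / 0.2877 = 3.418 / 0.2877 = 11.880.
n = 11.880² + 3 = 141.14 + 3 = 144.1.
Round up.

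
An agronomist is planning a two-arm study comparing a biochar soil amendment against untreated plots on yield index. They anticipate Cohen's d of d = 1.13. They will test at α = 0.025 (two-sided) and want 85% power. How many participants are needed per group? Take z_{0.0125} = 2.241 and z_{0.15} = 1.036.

n = 17 per group

For two independent groups with equal n: n = 2·((z_{α/2} + z_β) / d)².
z_{α/2} + z_β = 2.241 + 1.036 = 3.277.
n = 2 × (3.277 / 1.13)² = 2 × 2.900² = 2 × 8.41 = 16.8.
Round up to the next whole participant.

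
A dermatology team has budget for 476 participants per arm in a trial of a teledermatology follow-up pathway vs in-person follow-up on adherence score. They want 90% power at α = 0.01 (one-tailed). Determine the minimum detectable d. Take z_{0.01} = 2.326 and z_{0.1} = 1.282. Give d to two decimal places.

d_min ≈ 0.23

For two independent groups of n = 476 each: d_min = (z_{α} + z_β)·√(2/n).
z-sum = 2.326 + 1.282 = 3.608.
d_min = 3.608 × √(2/476) = 3.608 × 0.0648 = 0.234.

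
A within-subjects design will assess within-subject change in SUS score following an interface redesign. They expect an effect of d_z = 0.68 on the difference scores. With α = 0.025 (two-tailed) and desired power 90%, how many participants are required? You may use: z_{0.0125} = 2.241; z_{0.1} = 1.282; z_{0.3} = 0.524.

For a paired (one-sample on differences) test: n = ((z_{α/2} + z_β) / d)².
z_{α/2} + z_β = 2.241 + 1.282 = 3.523.
n = (3.523 / 0.68)² = 5.181² = 26.84.
Round up.

n = 27 pairs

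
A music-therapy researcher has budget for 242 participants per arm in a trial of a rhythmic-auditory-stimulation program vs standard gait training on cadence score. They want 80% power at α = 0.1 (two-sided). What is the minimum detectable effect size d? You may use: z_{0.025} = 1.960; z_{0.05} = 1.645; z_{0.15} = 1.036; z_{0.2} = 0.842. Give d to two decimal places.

d_min ≈ 0.23

For two independent groups of n = 242 each: d_min = (z_{α/2} + z_β)·√(2/n).
z-sum = 1.645 + 0.842 = 2.487.
d_min = 2.487 × √(2/242) = 2.487 × 0.0909 = 0.226.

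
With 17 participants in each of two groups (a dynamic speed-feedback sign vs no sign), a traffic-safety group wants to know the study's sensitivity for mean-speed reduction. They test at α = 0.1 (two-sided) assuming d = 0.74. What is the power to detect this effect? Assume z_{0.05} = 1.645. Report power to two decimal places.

power ≈ 0.70

For two equal groups, power = Φ(d·√(n/2) − z_{α/2}).
d·√(n/2) = 0.74 × √(17/2) = 0.74 × 2.915 = 2.157.
z_β = 2.157 − 1.645 = 0.512.
Power = Φ(0.512) = 0.696.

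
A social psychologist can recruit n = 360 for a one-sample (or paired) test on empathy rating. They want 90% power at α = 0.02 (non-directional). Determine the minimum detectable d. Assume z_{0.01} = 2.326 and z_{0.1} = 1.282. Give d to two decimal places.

d_min ≈ 0.19

For a single sample (or paired design) of n = 360: d_min = (z_{α/2} + z_β)/√n.
z-sum = 2.326 + 1.282 = 3.608.
d_min = 3.608 / √360 = 3.608 / 18.974 = 0.190.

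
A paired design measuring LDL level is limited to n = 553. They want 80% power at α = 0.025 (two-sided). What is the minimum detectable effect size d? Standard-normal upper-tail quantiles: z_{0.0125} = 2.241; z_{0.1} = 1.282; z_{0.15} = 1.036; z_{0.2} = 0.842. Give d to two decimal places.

d_min ≈ 0.13

For a single sample (or paired design) of n = 553: d_min = (z_{α/2} + z_β)/√n.
z-sum = 2.241 + 0.842 = 3.083.
d_min = 3.083 / √553 = 3.083 / 23.516 = 0.131.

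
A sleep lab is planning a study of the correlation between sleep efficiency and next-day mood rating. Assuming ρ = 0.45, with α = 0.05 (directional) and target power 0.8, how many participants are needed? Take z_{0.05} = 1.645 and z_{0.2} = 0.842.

n = 30

Fisher's z: C = ½·ln((1+r)/(1−r)) = ½·ln(2.6364) = 0.4847.
n = ((z_{α} + z_β)/C)² + 3.
(1.645 + 0.842) / 0.4847 = 2.487 / 0.4847 = 5.131.
n = 5.131² + 3 = 26.33 + 3 = 29.3.
Round up.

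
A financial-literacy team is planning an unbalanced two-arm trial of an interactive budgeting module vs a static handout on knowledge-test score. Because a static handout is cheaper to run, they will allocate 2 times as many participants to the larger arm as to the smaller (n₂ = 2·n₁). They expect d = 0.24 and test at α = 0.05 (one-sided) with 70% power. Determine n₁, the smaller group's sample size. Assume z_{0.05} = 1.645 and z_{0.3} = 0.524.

With allocation ratio k = n₂/n₁ = 2, Var(x̄₁−x̄₂) = σ²(1/n₁ + 1/(k·n₁)) = σ²·(k+1)/(k·n₁).
So n₁ = (1 + 1/k)·((z_{α} + z_β)/d)² = 1.500 × (2.169/0.24)².
n₁ = 1.500 × 81.68 = 122.5.
Round up: n₁ = 123, giving n₂ = 2 × 123 = 246.

n₁ = 123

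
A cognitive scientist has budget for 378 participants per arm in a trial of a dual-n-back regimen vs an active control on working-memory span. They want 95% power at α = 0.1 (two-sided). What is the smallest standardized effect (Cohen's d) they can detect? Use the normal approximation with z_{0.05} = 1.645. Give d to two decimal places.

d_min ≈ 0.24

For two independent groups of n = 378 each: d_min = (z_{α/2} + z_β)·√(2/n).
z-sum = 1.645 + 1.645 = 3.290.
d_min = 3.290 × √(2/378) = 3.290 × 0.0727 = 0.239.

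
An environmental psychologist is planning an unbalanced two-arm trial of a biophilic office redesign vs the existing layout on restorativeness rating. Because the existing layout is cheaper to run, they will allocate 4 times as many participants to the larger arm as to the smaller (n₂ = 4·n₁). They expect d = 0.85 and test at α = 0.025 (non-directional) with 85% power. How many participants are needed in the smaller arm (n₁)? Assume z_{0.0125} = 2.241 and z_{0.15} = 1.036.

n₁ = 19

With allocation ratio k = n₂/n₁ = 4, Var(x̄₁−x̄₂) = σ²(1/n₁ + 1/(k·n₁)) = σ²·(k+1)/(k·n₁).
So n₁ = (1 + 1/k)·((z_{α/2} + z_β)/d)² = 1.250 × (3.277/0.85)².
n₁ = 1.250 × 14.86 = 18.6.
Round up: n₁ = 19, giving n₂ = 4 × 19 = 76.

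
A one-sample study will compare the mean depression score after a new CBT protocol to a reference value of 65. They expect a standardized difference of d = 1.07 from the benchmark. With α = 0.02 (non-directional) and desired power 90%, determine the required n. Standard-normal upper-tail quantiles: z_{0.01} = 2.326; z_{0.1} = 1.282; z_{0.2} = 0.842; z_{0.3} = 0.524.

n = 12

For a one-sample test: n = ((z_{α/2} + z_β) / d)².
z_{α/2} + z_β = 2.326 + 1.282 = 3.608.
n = (3.608 / 1.07)² = 3.372² = 11.37.
Round up.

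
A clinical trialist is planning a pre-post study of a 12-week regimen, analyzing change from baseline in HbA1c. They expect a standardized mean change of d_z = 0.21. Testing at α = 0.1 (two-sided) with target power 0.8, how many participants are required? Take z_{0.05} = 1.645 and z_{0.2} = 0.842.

n = 141 pairs

For a paired (one-sample on differences) test: n = ((z_{α/2} + z_β) / d)².
z_{α/2} + z_β = 1.645 + 0.842 = 2.487.
n = (2.487 / 0.21)² = 11.843² = 140.25.
Round up.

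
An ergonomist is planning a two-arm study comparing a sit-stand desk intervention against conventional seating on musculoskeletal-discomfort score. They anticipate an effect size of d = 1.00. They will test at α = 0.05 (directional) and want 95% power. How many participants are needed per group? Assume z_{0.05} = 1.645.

n = 22 per group

For two independent groups with equal n: n = 2·((z_{α} + z_β) / d)².
z_{α} + z_β = 1.645 + 1.645 = 3.290.
n = 2 × (3.290 / 1.00)² = 2 × 3.290² = 2 × 10.82 = 21.6.
Round up to the next whole participant.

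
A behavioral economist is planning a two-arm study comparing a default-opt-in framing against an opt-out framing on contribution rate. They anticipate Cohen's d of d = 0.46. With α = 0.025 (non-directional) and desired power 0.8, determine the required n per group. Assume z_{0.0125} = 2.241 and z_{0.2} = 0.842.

n = 90 per group

For two independent groups with equal n: n = 2·((z_{α/2} + z_β) / d)².
z_{α/2} + z_β = 2.241 + 0.842 = 3.083.
n = 2 × (3.083 / 0.46)² = 2 × 6.702² = 2 × 44.92 = 89.8.
Round up to the next whole participant.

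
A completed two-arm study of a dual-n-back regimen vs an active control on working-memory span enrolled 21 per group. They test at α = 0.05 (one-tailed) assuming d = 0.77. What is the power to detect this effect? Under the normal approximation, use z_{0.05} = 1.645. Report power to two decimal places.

For two equal groups, power = Φ(d·√(n/2) − z_{α}).
d·√(n/2) = 0.77 × √(21/2) = 0.77 × 3.240 = 2.495.
z_β = 2.495 − 1.645 = 0.850.
Power = Φ(0.850) = 0.802.

power ≈ 0.80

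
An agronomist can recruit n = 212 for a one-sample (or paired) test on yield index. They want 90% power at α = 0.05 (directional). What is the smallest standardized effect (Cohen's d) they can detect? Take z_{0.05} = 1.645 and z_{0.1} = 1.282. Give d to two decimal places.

d_min ≈ 0.20

For a single sample (or paired design) of n = 212: d_min = (z_{α} + z_β)/√n.
z-sum = 1.645 + 1.282 = 2.927.
d_min = 2.927 / √212 = 2.927 / 14.560 = 0.201.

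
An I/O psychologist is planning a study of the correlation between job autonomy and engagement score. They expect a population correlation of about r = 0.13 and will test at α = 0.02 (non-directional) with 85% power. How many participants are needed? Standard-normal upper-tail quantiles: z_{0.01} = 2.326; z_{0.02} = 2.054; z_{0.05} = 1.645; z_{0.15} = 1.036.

n = 665

Fisher's z: C = ½·ln((1+r)/(1−r)) = ½·ln(1.2989) = 0.1307.
n = ((z_{α/2} + z_β)/C)² + 3.
(2.326 + 1.036) / 0.1307 = 3.362 / 0.1307 = 25.723.
n = 25.723² + 3 = 661.67 + 3 = 664.7.
Round up.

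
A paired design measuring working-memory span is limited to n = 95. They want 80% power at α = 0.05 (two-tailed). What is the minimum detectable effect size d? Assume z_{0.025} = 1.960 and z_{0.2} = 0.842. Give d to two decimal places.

For a single sample (or paired design) of n = 95: d_min = (z_{α/2} + z_β)/√n.
z-sum = 1.960 + 0.842 = 2.802.
d_min = 2.802 / √95 = 2.802 / 9.747 = 0.287.

d_min ≈ 0.29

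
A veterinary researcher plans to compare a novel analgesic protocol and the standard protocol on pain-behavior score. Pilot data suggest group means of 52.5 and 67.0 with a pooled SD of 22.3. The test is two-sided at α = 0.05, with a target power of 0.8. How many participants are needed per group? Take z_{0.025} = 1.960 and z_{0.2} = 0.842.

Cohen's d = |M₁ − M₂| / SD_pooled = |52.5 − 67.0| / 22.3 = 14.5 / 22.3 = 0.650.
For two independent groups with equal n: n = 2·((z_{α/2} + z_β) / d)².
z_{α/2} + z_β = 1.960 + 0.842 = 2.802.
n = 2 × (2.802 / 0.650)² = 2 × 4.311² = 2 × 18.58 = 37.2.
Round up to the next whole participant.

n = 38 per group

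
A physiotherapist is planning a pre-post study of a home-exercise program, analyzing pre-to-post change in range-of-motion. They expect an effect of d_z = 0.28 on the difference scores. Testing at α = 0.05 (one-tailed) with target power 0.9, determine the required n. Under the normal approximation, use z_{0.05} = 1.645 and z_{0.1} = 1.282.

For a paired (one-sample on differences) test: n = ((z_{α} + z_β) / d)².
z_{α} + z_β = 1.645 + 1.282 = 2.927.
n = (2.927 / 0.28)² = 10.454² = 109.28.
Round up.

n = 110 pairs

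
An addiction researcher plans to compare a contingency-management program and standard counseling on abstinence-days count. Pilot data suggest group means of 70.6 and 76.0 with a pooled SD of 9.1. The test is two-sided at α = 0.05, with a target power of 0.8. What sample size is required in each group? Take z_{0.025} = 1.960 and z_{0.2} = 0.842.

n = 45 per group

Cohen's d = |M₁ − M₂| / SD_pooled = |70.6 − 76.0| / 9.1 = 5.4 / 9.1 = 0.593.
For two independent groups with equal n: n = 2·((z_{α/2} + z_β) / d)².
z_{α/2} + z_β = 1.960 + 0.842 = 2.802.
n = 2 × (2.802 / 0.593)² = 2 × 4.725² = 2 × 22.33 = 44.7.
Round up to the next whole participant.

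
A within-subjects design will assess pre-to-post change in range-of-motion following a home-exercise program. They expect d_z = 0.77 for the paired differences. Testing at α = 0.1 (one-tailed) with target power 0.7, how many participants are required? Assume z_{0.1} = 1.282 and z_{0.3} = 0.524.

For a paired (one-sample on differences) test: n = ((z_{α} + z_β) / d)².
z_{α} + z_β = 1.282 + 0.524 = 1.806.
n = (1.806 / 0.77)² = 2.345² = 5.50.
Round up.

n = 6 pairs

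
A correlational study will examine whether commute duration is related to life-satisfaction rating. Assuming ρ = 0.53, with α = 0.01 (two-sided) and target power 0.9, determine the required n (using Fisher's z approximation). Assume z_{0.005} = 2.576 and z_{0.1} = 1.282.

Fisher's z: C = ½·ln((1+r)/(1−r)) = ½·ln(3.2553) = 0.5901.
n = ((z_{α/2} + z_β)/C)² + 3.
(2.576 + 1.282) / 0.5901 = 3.858 / 0.5901 = 6.538.
n = 6.538² + 3 = 42.74 + 3 = 45.7.
Round up.

n = 46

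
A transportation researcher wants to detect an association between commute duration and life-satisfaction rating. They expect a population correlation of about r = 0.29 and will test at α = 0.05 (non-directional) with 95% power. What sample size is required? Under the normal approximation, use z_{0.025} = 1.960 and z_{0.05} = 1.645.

n = 149

Fisher's z: C = ½·ln((1+r)/(1−r)) = ½·ln(1.8169) = 0.2986.
n = ((z_{α/2} + z_β)/C)² + 3.
(1.960 + 1.645) / 0.2986 = 3.605 / 0.2986 = 12.073.
n = 12.073² + 3 = 145.76 + 3 = 148.8.
Round up.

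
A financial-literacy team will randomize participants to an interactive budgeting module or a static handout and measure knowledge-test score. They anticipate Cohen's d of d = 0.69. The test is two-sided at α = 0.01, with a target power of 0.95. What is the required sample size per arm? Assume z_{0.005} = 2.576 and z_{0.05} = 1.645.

For two independent groups with equal n: n = 2·((z_{α/2} + z_β) / d)².
z_{α/2} + z_β = 2.576 + 1.645 = 4.221.
n = 2 × (4.221 / 0.69)² = 2 × 6.117² = 2 × 37.42 = 74.8.
Round up to the next whole participant.

n = 75 per group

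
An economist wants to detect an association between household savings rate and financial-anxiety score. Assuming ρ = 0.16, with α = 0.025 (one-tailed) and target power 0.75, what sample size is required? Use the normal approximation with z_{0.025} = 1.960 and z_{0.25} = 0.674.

Fisher's z: C = ½·ln((1+r)/(1−r)) = ½·ln(1.3810) = 0.1614.
n = ((z_{α} + z_β)/C)² + 3.
(1.960 + 0.674) / 0.1614 = 2.634 / 0.1614 = 16.320.
n = 16.320² + 3 = 266.33 + 3 = 269.3.
Round up.

n = 270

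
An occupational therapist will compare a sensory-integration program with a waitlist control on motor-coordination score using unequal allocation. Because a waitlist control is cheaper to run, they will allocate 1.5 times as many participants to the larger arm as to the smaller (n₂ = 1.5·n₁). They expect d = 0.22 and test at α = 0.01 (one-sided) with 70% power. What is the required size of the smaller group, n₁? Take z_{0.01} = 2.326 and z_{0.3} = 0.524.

n₁ = 280

With allocation ratio k = n₂/n₁ = 1.5, Var(x̄₁−x̄₂) = σ²(1/n₁ + 1/(k·n₁)) = σ²·(k+1)/(k·n₁).
So n₁ = (1 + 1/k)·((z_{α} + z_β)/d)² = 1.667 × (2.850/0.22)².
n₁ = 1.667 × 167.82 = 279.7.
Round up: n₁ = 280, giving n₂ = 1.5 × 280 = 420.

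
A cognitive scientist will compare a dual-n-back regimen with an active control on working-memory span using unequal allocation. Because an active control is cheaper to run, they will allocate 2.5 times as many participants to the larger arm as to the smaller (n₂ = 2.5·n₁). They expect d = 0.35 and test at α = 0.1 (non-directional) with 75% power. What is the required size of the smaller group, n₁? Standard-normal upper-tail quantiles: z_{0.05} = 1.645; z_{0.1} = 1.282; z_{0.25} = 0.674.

n₁ = 62

With allocation ratio k = n₂/n₁ = 2.5, Var(x̄₁−x̄₂) = σ²(1/n₁ + 1/(k·n₁)) = σ²·(k+1)/(k·n₁).
So n₁ = (1 + 1/k)·((z_{α/2} + z_β)/d)² = 1.400 × (2.319/0.35)².
n₁ = 1.400 × 43.90 = 61.5.
Round up: n₁ = 62, giving n₂ = 2.5 × 62 = 155.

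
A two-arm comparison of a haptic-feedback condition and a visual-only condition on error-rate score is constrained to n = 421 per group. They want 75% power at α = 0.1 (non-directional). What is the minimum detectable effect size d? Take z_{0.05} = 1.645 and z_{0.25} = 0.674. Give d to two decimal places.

For two independent groups of n = 421 each: d_min = (z_{α/2} + z_β)·√(2/n).
z-sum = 1.645 + 0.674 = 2.319.
d_min = 2.319 × √(2/421) = 2.319 × 0.0689 = 0.160.

d_min ≈ 0.16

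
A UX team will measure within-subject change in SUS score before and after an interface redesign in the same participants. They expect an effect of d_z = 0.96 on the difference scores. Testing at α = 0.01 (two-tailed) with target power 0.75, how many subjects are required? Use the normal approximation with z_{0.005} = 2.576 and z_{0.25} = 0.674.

n = 12 pairs

For a paired (one-sample on differences) test: n = ((z_{α/2} + z_β) / d)².
z_{α/2} + z_β = 2.576 + 0.674 = 3.250.
n = (3.250 / 0.96)² = 3.385² = 11.46.
Round up.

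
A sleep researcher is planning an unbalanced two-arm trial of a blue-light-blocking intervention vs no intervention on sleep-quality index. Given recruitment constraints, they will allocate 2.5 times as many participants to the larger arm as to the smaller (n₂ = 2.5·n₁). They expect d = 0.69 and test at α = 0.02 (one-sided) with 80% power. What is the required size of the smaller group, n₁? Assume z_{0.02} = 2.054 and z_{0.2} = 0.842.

n₁ = 25

With allocation ratio k = n₂/n₁ = 2.5, Var(x̄₁−x̄₂) = σ²(1/n₁ + 1/(k·n₁)) = σ²·(k+1)/(k·n₁).
So n₁ = (1 + 1/k)·((z_{α} + z_β)/d)² = 1.400 × (2.896/0.69)².
n₁ = 1.400 × 17.62 = 24.7.
Round up: n₁ = 25, giving n₂ = ⌈2.5 × 25⌉ = ⌈62.5⌉ = 63.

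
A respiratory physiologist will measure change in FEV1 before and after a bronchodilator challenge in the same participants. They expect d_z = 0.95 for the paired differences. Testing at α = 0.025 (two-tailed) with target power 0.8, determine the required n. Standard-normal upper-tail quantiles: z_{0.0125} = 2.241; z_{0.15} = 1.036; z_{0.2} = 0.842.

n = 11 pairs

For a paired (one-sample on differences) test: n = ((z_{α/2} + z_β) / d)².
z_{α/2} + z_β = 2.241 + 0.842 = 3.083.
n = (3.083 / 0.95)² = 3.245² = 10.53.
Round up.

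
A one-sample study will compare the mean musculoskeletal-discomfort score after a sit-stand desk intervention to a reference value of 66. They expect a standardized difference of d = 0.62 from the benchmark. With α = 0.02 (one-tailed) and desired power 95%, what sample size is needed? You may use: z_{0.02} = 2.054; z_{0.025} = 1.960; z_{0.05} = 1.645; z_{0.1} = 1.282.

n = 36

For a one-sample test: n = ((z_{α} + z_β) / d)².
z_{α} + z_β = 2.054 + 1.645 = 3.699.
n = (3.699 / 0.62)² = 5.966² = 35.59.
Round up.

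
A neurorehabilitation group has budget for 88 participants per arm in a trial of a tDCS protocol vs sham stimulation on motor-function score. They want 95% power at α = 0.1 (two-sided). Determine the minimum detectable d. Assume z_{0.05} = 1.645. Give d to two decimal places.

For two independent groups of n = 88 each: d_min = (z_{α/2} + z_β)·√(2/n).
z-sum = 1.645 + 1.645 = 3.290.
d_min = 3.290 × √(2/88) = 3.290 × 0.1508 = 0.496.

d_min ≈ 0.50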